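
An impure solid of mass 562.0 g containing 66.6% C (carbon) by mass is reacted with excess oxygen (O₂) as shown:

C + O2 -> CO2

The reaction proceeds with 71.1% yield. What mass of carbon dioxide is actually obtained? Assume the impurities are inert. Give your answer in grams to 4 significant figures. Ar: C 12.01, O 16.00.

Pure C available = 562.0 g × 0.666 = 374.29 g.
M(C) = 12.01 g/mol.
M(CO2) = 12.01 + 2(16.00) = 44.01 g/mol.
n(C) = 374.29 g / 12.01 g/mol = 31.165 mol.
From the equation the C:CO2 mole ratio is 1:1, so n(CO2) = 31.165 × 1/1 = 31.165 mol.
Mass of CO2 = 31.165 mol × 44.01 g/mol = 1371.6 g.
Actual mass collected = 1371.6 g × 0.711 = 975.19 g.

975.2 g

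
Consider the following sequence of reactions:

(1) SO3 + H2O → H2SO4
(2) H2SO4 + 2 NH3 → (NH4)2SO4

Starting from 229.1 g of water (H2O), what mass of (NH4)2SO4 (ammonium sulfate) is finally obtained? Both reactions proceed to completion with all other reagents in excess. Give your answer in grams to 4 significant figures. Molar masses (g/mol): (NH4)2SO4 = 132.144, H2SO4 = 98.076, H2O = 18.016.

1680 g

n(H2O) = 229.10 / 18.016 = 12.716 mol.
Step 1 gives a 1:1 ratio of H2O to H2SO4, so n(H2SO4) = 12.716 mol.
In step 2 the H2SO4:(NH4)2SO4 ratio is 1:1, so n((NH4)2SO4) = 12.716 mol.
Mass of (NH4)2SO4 = 12.716 × 132.144 = 1680.4 g.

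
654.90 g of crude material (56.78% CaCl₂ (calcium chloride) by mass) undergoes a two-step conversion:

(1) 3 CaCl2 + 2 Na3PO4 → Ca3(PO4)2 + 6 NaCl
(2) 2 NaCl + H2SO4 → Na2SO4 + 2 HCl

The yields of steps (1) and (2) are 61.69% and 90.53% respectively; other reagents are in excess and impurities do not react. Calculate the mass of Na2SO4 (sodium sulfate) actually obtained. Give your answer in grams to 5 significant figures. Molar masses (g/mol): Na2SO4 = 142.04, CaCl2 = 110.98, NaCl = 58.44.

Pure CaCl2 = 654.90 × 0.5678 = 371.852 g.
n(CaCl2) = 371.852 / 110.98 = 3.35062 mol.
Step 1 (CaCl2:NaCl = 3:6): theoretical n(NaCl) = 6.70125 mol; at 61.69% yield, n(NaCl) = 4.13400 mol.
Step 2 (NaCl:Na2SO4 = 2:1): theoretical n(Na2SO4) = 2.06700 mol, so theoretical mass = 2.06700 × 142.04 = 293.597 g.
At 90.53% yield, actual mass of Na2SO4 = 293.597 × 0.9053 = 265.793 g.

265.79 g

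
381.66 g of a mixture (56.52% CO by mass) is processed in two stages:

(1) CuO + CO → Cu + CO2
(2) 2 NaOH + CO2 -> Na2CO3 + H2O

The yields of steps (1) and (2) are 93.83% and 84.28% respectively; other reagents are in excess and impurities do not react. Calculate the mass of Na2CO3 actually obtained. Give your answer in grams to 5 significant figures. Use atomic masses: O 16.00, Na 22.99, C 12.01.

645.50 g

Pure CO = 381.66 × 0.5652 = 215.714 g.
M(CO) = 12.01 + 16.00 = 28.01 g/mol.
M(Na2CO3) = 2(22.99) + 12.01 + 3(16.00) = 105.99 g/mol.
n(CO) = 215.714 / 28.01 = 7.70133 mol.
Step 1 (CO:CO2 = 1:1): theoretical n(CO2) = 7.70133 mol; at 93.83% yield, n(CO2) = 7.22616 mol.
Step 2 (CO2:Na2CO3 = 1:1): theoretical n(Na2CO3) = 7.22616 mol, so theoretical mass = 7.22616 × 105.99 = 765.900 g.
At 84.28% yield, actual mass of Na2CO3 = 765.900 × 0.8428 = 645.501 g.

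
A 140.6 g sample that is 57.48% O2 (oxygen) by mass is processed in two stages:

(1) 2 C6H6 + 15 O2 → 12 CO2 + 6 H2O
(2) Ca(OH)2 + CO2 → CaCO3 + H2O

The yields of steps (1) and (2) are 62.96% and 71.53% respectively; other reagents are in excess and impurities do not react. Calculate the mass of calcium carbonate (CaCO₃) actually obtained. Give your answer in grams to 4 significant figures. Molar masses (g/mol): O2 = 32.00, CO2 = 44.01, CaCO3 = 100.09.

Pure O2 = 140.6 × 0.5748 = 80.817 g.
n(O2) = 80.817 / 32.00 = 2.5255 mol.
Step 1 (O2:CO2 = 15:12): theoretical n(CO2) = 2.0204 mol; at 62.96% yield, n(CO2) = 1.2721 mol.
Step 2 (CO2:CaCO3 = 1:1): theoretical n(CaCO3) = 1.2721 mol, so theoretical mass = 1.2721 × 100.09 = 127.32 g.
At 71.53% yield, actual mass of CaCO3 = 127.32 × 0.7153 = 91.072 g.

91.07 g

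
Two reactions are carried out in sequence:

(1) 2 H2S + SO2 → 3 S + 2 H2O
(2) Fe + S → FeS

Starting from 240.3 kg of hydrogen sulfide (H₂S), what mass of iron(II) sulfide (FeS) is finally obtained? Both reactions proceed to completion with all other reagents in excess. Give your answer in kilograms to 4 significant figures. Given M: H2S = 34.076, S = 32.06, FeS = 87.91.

929.9 kg

240.3 kg = 240300 g.
n(H2S) = 240300 / 34.076 = 7051.9 mol.
Step 1 gives a 2:3 ratio of H2S to S, so n(S) = 10578 mol.
In step 2 the S:FeS ratio is 1:1, so n(FeS) = 10578 mol.
Mass of FeS = 10578 × 87.91 = 929900 g = 929.9 kg.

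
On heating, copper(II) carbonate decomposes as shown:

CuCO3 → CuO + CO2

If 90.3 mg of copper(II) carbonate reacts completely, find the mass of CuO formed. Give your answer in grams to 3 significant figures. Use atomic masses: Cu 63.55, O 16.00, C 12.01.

0.0581 g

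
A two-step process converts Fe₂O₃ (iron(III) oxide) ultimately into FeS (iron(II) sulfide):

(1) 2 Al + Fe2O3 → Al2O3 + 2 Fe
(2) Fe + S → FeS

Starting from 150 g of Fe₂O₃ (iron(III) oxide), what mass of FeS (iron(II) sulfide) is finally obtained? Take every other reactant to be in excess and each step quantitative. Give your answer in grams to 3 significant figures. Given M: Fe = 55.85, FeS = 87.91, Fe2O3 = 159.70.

165 g

n(Fe2O3) = 150.0 / 159.70 = 0.9393 mol.
Step 1 gives a 1:2 ratio of Fe2O3 to Fe, so n(Fe) = 1.879 mol.
In step 2 the Fe:FeS ratio is 1:1, so n(FeS) = 1.879 mol.
Mass of FeS = 1.879 × 87.91 = 165.1 g.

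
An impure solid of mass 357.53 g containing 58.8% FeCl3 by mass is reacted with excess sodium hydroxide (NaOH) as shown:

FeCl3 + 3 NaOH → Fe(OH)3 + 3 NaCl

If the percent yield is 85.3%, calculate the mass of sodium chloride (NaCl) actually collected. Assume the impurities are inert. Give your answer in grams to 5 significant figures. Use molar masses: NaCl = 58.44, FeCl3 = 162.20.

193.83 g

Pure FeCl3 available = 357.53 g × 0.588 = 210.228 g.
n(FeCl3) = 210.228 g / 162.20 g/mol = 1.29610 mol.
From the equation the FeCl3:NaCl mole ratio is 1:3, so n(NaCl) = 1.29610 × 3/1 = 3.88830 mol.
Mass of NaCl = 3.88830 mol × 58.44 g/mol = 227.232 g.
Actual mass collected = 227.232 g × 0.853 = 193.829 g.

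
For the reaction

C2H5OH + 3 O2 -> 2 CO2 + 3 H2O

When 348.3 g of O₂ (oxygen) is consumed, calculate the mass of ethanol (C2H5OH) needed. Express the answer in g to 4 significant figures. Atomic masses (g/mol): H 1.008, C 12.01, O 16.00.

M(O2) = 2(16.00) = 32.00 g/mol.
M(C2H5OH) = 2(12.01) + 6(1.008) + 16.00 = 46.068 g/mol.
n(O2) = 348.30 g / 32.00 g/mol = 10.884 mol.
From the equation the O2:C2H5OH mole ratio is 3:1, so n(C2H5OH) = 10.884 × 1/3 = 3.6281 mol.
Mass of C2H5OH = 3.6281 mol × 46.068 g/mol = 167.14 g.

167.1 g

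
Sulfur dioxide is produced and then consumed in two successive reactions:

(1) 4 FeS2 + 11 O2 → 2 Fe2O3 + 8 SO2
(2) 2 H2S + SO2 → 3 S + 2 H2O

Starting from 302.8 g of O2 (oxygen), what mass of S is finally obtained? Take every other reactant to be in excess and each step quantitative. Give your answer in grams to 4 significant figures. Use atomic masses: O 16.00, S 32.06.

M(O2) = 2(16.00) = 32.00 g/mol.
M(S) = 32.06 g/mol.
n(O2) = 302.80 / 32.00 = 9.4625 mol.
Step 1 gives a 11:8 ratio of O2 to SO2, so n(SO2) = 6.8818 mol.
In step 2 the SO2:S ratio is 1:3, so n(S) = 20.645 mol.
Mass of S = 20.645 × 32.06 = 661.89 g.

661.9 g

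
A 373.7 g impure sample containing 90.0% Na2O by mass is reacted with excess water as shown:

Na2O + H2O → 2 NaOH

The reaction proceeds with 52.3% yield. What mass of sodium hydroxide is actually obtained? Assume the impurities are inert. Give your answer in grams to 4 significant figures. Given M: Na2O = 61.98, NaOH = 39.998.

227.0 g

Pure Na2O available = 373.7 g × 0.900 = 336.33 g.
n(Na2O) = 336.33 g / 61.98 g/mol = 5.4264 mol.
From the equation the Na2O:NaOH mole ratio is 1:2, so n(NaOH) = 5.4264 × 2/1 = 10.853 mol.
Mass of NaOH = 10.853 mol × 39.998 g/mol = 434.09 g.
Actual mass collected = 434.09 g × 0.523 = 227.03 g.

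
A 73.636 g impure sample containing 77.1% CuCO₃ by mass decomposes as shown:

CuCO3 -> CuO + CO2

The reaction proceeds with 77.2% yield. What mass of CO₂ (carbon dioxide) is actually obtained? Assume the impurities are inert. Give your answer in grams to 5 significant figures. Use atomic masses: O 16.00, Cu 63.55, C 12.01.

15.611 g

Pure CuCO3 available = 73.636 g × 0.771 = 56.7734 g.
M(CuCO3) = 63.55 + 12.01 + 3(16.00) = 123.56 g/mol.
M(CO2) = 12.01 + 2(16.00) = 44.01 g/mol.
n(CuCO3) = 56.7734 g / 123.56 g/mol = 0.459480 mol.
From the equation the CuCO3:CO2 mole ratio is 1:1, so n(CO2) = 0.459480 × 1/1 = 0.459480 mol.
Mass of CO2 = 0.459480 mol × 44.01 g/mol = 20.2217 g.
Actual mass collected = 20.2217 g × 0.772 = 15.6112 g.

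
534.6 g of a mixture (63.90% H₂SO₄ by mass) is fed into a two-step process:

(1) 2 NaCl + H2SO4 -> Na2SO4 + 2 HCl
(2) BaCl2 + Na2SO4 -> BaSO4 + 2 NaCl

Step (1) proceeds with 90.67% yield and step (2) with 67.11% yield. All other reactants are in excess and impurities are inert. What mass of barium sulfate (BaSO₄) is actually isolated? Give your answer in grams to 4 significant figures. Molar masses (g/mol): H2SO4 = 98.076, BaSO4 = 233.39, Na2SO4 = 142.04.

Pure H2SO4 = 534.6 × 0.6390 = 341.61 g.
n(H2SO4) = 341.61 / 98.076 = 3.4831 mol.
Step 1 (H2SO4:Na2SO4 = 1:1): theoretical n(Na2SO4) = 3.4831 mol; at 90.67% yield, n(Na2SO4) = 3.1581 mol.
Step 2 (Na2SO4:BaSO4 = 1:1): theoretical n(BaSO4) = 3.1581 mol, so theoretical mass = 3.1581 × 233.39 = 737.08 g.
At 67.11% yield, actual mass of BaSO4 = 737.08 × 0.6711 = 494.65 g.

494.7 g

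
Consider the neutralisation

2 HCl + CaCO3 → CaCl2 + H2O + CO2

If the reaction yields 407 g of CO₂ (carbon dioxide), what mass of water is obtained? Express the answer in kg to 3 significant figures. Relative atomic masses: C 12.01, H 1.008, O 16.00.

M(CO2) = 12.01 + 2(16.00) = 44.01 g/mol.
M(H2O) = 2(1.008) + 16.00 = 18.016 g/mol.
n(CO2) = 407.0 g / 44.01 g/mol = 9.248 mol.
From the equation the CO2:H2O mole ratio is 1:1, so n(H2O) = 9.248 × 1/1 = 9.248 mol.
Mass of H2O = 9.248 mol × 18.016 g/mol = 166.6 g.
Converting to kg: 166.6 g = 0.167 kg.

0.167 kg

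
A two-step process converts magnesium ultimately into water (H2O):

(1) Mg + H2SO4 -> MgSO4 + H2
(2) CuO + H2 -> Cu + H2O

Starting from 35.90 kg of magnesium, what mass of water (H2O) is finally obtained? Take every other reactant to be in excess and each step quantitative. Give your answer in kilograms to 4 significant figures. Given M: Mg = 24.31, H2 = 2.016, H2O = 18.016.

35.90 kg = 35900 g.
n(Mg) = 35900 / 24.31 = 1476.8 mol.
Step 1 gives a 1:1 ratio of Mg to H2, so n(H2) = 1476.8 mol.
In step 2 the H2:H2O ratio is 1:1, so n(H2O) = 1476.8 mol.
Mass of H2O = 1476.8 × 18.016 = 26605 g = 26.61 kg.

26.61 kg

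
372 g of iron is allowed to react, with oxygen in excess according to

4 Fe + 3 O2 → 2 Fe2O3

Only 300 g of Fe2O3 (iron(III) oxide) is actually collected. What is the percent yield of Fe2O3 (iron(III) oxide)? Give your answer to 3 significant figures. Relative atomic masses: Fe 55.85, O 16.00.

56.4 %

M(Fe) = 55.85 g/mol.
M(Fe2O3) = 2(55.85) + 3(16.00) = 159.70 g/mol.
n(Fe) = 372.0 g / 55.85 g/mol = 6.661 mol.
From the equation the Fe:Fe2O3 mole ratio is 4:2, so n(Fe2O3) = 6.661 × 2/4 = 3.330 mol.
Mass of Fe2O3 = 3.330 mol × 159.70 g/mol = 531.9 g.
This is the theoretical yield. Percent yield = 300 g / 531.9 g × 100% = 56.41%.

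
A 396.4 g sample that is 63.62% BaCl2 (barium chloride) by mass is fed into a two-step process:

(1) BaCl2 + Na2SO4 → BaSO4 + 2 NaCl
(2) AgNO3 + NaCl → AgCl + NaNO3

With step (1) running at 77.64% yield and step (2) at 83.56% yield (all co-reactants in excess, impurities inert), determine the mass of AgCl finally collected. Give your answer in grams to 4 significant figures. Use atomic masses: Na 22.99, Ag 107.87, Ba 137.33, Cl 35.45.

Pure BaCl2 = 396.4 × 0.6362 = 252.19 g.
M(BaCl2) = 137.33 + 2(35.45) = 208.23 g/mol.
M(AgCl) = 107.87 + 35.45 = 143.32 g/mol.
n(BaCl2) = 252.19 / 208.23 = 1.2111 mol.
Step 1 (BaCl2:NaCl = 1:2): theoretical n(NaCl) = 2.4222 mol; at 77.64% yield, n(NaCl) = 1.8806 mol.
Step 2 (NaCl:AgCl = 1:1): theoretical n(AgCl) = 1.8806 mol, so theoretical mass = 1.8806 × 143.32 = 269.53 g.
At 83.56% yield, actual mass of AgCl = 269.53 × 0.8356 = 225.22 g.

225.2 g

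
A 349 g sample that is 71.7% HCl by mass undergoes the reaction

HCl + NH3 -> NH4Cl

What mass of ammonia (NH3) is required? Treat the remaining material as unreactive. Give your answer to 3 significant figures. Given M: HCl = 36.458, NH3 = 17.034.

Mass of pure HCl = 349 g × 0.717 = 250.2 g.
n(HCl) = 250.2 g / 36.458 g/mol = 6.864 mol.
From the equation the HCl:NH3 mole ratio is 1:1, so n(NH3) = 6.864 × 1/1 = 6.864 mol.
Mass of NH3 = 6.864 mol × 17.034 g/mol = 116.9 g.

117 g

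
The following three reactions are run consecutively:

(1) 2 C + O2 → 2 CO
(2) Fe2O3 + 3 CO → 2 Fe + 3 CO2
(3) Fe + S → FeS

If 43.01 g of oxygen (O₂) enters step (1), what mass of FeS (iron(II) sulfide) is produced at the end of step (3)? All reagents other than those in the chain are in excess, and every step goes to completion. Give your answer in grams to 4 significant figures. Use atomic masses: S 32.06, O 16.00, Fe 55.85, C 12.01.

M(O2) = 2(16.00) = 32.00 g/mol.
M(FeS) = 55.85 + 32.06 = 87.91 g/mol.
n(O2) = 43.01 / 32.00 = 1.3441 mol.
Reaction (1): O2→CO ratio 1:2 ⇒ n(CO) = 2.6881 mol.
Reaction (2): CO→Fe ratio 3:2 ⇒ n(Fe) = 1.7921 mol.
Reaction (3): Fe→FeS ratio 1:1 ⇒ n(FeS) = 1.7921 mol.
Mass of FeS = 1.7921 × 87.91 = 157.54 g.

157.5 g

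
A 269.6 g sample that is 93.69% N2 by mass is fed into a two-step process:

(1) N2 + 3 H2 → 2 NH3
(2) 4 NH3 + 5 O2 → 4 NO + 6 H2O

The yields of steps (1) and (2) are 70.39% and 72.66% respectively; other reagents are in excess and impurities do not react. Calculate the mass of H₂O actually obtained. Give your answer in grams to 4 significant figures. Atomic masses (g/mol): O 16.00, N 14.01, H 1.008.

Pure N2 = 269.6 × 0.9369 = 252.59 g.
M(N2) = 2(14.01) = 28.02 g/mol.
M(H2O) = 2(1.008) + 16.00 = 18.016 g/mol.
n(N2) = 252.59 / 28.02 = 9.0146 mol.
Step 1 (N2:NH3 = 1:2): theoretical n(NH3) = 18.029 mol; at 70.39% yield, n(NH3) = 12.691 mol.
Step 2 (NH3:H2O = 4:6): theoretical n(H2O) = 19.036 mol, so theoretical mass = 19.036 × 18.016 = 342.95 g.
At 72.66% yield, actual mass of H2O = 342.95 × 0.7266 = 249.19 g.

249.2 g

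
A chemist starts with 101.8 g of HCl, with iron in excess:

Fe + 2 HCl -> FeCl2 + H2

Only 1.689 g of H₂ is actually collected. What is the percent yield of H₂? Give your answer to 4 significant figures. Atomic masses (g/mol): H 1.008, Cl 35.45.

60.01 %

M(HCl) = 1.008 + 35.45 = 36.458 g/mol.
M(H2) = 2(1.008) = 2.016 g/mol.
n(HCl) = 101.80 g / 36.458 g/mol = 2.7923 mol.
From the equation the HCl:H2 mole ratio is 2:1, so n(H2) = 2.7923 × 1/2 = 1.3961 mol.
Mass of H2 = 1.3961 mol × 2.016 g/mol = 2.8146 g.
This is the theoretical yield. Percent yield = 1.689 g / 2.8146 g × 100% = 60.009%.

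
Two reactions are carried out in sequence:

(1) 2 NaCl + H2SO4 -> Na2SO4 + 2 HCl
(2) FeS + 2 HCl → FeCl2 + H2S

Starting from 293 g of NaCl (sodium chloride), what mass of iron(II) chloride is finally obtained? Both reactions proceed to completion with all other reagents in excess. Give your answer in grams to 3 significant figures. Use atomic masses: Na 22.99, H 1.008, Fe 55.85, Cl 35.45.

M(NaCl) = 22.99 + 35.45 = 58.44 g/mol.
M(FeCl2) = 55.85 + 2(35.45) = 126.75 g/mol.
n(NaCl) = 293.0 / 58.44 = 5.014 mol.
Step 1 gives a 2:2 ratio of NaCl to HCl, so n(HCl) = 5.014 mol.
In step 2 the HCl:FeCl2 ratio is 2:1, so n(FeCl2) = 2.507 mol.
Mass of FeCl2 = 2.507 × 126.75 = 317.7 g.

318 g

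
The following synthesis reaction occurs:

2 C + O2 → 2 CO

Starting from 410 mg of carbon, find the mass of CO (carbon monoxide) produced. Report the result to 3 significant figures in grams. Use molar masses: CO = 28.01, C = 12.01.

0.956 g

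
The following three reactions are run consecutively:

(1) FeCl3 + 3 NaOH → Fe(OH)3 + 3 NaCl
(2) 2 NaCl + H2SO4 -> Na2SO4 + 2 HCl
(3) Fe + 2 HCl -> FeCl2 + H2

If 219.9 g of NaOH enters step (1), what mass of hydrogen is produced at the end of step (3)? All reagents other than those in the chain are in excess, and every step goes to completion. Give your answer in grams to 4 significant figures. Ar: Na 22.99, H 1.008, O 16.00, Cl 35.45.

5.542 g

M(NaOH) = 22.99 + 16.00 + 1.008 = 39.998 g/mol.
M(H2) = 2(1.008) = 2.016 g/mol.
n(NaOH) = 219.9 / 39.998 = 5.4978 mol.
Reaction (1): NaOH→NaCl ratio 3:3 ⇒ n(NaCl) = 5.4978 mol.
Reaction (2): NaCl→HCl ratio 2:2 ⇒ n(HCl) = 5.4978 mol.
Reaction (3): HCl→H2 ratio 2:1 ⇒ n(H2) = 2.7489 mol.
Mass of H2 = 2.7489 × 2.016 = 5.5418 g.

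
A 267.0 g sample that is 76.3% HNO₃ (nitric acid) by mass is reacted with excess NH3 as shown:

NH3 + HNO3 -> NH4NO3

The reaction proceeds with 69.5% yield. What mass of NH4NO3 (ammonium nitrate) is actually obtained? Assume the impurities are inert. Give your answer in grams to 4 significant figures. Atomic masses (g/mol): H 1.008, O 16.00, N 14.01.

Pure HNO3 available = 267.0 g × 0.763 = 203.72 g.
M(HNO3) = 1.008 + 14.01 + 3(16.00) = 63.018 g/mol.
M(NH4NO3) = 2(14.01) + 4(1.008) + 3(16.00) = 80.052 g/mol.
n(HNO3) = 203.72 g / 63.018 g/mol = 3.2327 mol.
From the equation the HNO3:NH4NO3 mole ratio is 1:1, so n(NH4NO3) = 3.2327 × 1/1 = 3.2327 mol.
Mass of NH4NO3 = 3.2327 mol × 80.052 g/mol = 258.79 g.
Actual mass collected = 258.79 g × 0.695 = 179.86 g.

179.9 g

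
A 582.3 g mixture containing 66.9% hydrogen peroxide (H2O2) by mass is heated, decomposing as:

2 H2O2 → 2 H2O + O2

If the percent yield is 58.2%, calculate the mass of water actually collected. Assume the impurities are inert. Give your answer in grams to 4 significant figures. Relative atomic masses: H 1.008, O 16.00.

120.1 g

Pure H2O2 available = 582.3 g × 0.669 = 389.56 g.
M(H2O2) = 2(1.008) + 2(16.00) = 34.016 g/mol.
M(H2O) = 2(1.008) + 16.00 = 18.016 g/mol.
n(H2O2) = 389.56 g / 34.016 g/mol = 11.452 mol.
From the equation the H2O2:H2O mole ratio is 2:2, so n(H2O) = 11.452 × 2/2 = 11.452 mol.
Mass of H2O = 11.452 mol × 18.016 g/mol = 206.32 g.
Actual mass collected = 206.32 g × 0.582 = 120.08 g.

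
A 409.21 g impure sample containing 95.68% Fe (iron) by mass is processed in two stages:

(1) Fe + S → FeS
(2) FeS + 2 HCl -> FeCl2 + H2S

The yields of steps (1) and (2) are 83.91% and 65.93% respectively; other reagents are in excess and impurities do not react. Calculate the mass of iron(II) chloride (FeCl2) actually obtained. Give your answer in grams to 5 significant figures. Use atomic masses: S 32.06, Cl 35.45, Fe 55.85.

Pure Fe = 409.21 × 0.9568 = 391.532 g.
M(Fe) = 55.85 g/mol.
M(FeCl2) = 55.85 + 2(35.45) = 126.75 g/mol.
n(Fe) = 391.532 / 55.85 = 7.01042 mol.
Step 1 (Fe:FeS = 1:1): theoretical n(FeS) = 7.01042 mol; at 83.91% yield, n(FeS) = 5.88245 mol.
Step 2 (FeS:FeCl2 = 1:1): theoretical n(FeCl2) = 5.88245 mol, so theoretical mass = 5.88245 × 126.75 = 745.600 g.
At 65.93% yield, actual mass of FeCl2 = 745.600 × 0.6593 = 491.574 g.

491.57 g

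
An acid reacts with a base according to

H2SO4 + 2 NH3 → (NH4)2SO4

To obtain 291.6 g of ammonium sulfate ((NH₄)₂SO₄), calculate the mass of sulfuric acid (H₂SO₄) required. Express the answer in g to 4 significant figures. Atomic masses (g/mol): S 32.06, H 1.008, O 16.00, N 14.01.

M((NH4)2SO4) = 2(14.01) + 8(1.008) + 32.06 + 4(16.00) = 132.144 g/mol.
M(H2SO4) = 2(1.008) + 32.06 + 4(16.00) = 98.076 g/mol.
n((NH4)2SO4) = 291.60 g / 132.144 g/mol = 2.2067 mol.
From the equation the (NH4)2SO4:H2SO4 mole ratio is 1:1, so n(H2SO4) = 2.2067 × 1/1 = 2.2067 mol.
Mass of H2SO4 = 2.2067 mol × 98.076 g/mol = 216.42 g.

216.4 g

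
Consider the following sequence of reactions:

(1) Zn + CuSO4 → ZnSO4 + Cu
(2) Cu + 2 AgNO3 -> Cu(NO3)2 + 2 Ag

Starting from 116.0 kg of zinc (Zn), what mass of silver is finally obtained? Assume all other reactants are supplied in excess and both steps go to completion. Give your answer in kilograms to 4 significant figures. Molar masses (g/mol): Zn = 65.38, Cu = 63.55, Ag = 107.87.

116.0 kg = 116000 g.
n(Zn) = 116000 / 65.38 = 1774.2 mol.
Step 1 gives a 1:1 ratio of Zn to Cu, so n(Cu) = 1774.2 mol.
In step 2 the Cu:Ag ratio is 1:2, so n(Ag) = 3548.5 mol.
Mass of Ag = 3548.5 × 107.87 = 382780 g = 382.8 kg.

382.8 kg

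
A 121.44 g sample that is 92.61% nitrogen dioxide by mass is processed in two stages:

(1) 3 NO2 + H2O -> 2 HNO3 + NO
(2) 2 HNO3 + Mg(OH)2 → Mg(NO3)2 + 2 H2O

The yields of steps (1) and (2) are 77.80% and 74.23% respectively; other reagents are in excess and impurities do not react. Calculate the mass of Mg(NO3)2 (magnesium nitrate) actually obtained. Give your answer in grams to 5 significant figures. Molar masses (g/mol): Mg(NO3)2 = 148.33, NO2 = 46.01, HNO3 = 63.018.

69.797 g

Pure NO2 = 121.44 × 0.9261 = 112.466 g.
n(NO2) = 112.466 / 46.01 = 2.44437 mol.
Step 1 (NO2:HNO3 = 3:2): theoretical n(HNO3) = 1.62958 mol; at 77.80% yield, n(HNO3) = 1.26781 mol.
Step 2 (HNO3:Mg(NO3)2 = 2:1): theoretical n(Mg(NO3)2) = 0.633907 mol, so theoretical mass = 0.633907 × 148.33 = 94.0275 g.
At 74.23% yield, actual mass of Mg(NO3)2 = 94.0275 × 0.7423 = 69.7966 g.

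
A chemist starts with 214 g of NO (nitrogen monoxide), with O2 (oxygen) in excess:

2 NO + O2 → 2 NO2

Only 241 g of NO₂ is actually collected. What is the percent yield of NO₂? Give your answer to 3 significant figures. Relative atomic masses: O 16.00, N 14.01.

73.5 %

M(NO) = 14.01 + 16.00 = 30.01 g/mol.
M(NO2) = 14.01 + 2(16.00) = 46.01 g/mol.
n(NO) = 214.0 g / 30.01 g/mol = 7.131 mol.
From the equation the NO:NO2 mole ratio is 2:2, so n(NO2) = 7.131 × 2/2 = 7.131 mol.
Mass of NO2 = 7.131 mol × 46.01 g/mol = 328.1 g.
This is the theoretical yield. Percent yield = 241 g / 328.1 g × 100% = 73.45%.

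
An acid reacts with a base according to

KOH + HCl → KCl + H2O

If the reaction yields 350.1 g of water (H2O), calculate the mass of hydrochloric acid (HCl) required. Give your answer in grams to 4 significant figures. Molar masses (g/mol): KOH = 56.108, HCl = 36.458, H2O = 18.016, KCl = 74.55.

n(H2O) = 350.10 g / 18.016 g/mol = 19.433 mol.
From the equation the H2O:HCl mole ratio is 1:1, so n(HCl) = 19.433 × 1/1 = 19.433 mol.
Mass of HCl = 19.433 mol × 36.458 g/mol = 708.48 g.

708.5 g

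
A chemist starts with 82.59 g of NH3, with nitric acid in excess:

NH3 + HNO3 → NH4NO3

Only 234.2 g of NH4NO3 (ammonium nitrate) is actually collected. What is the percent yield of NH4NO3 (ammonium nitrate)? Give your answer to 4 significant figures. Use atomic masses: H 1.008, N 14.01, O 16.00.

60.34 %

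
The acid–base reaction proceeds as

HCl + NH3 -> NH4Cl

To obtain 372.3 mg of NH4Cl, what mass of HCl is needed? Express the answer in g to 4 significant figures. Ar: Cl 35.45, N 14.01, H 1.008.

M(NH4Cl) = 14.01 + 4(1.008) + 35.45 = 53.492 g/mol.
M(HCl) = 1.008 + 35.45 = 36.458 g/mol.
Convert: 372.3 mg = 0.37230 g.
n(NH4Cl) = 0.37230 g / 53.492 g/mol = 0.0069599 mol.
From the equation the NH4Cl:HCl mole ratio is 1:1, so n(HCl) = 0.0069599 × 1/1 = 0.0069599 mol.
Mass of HCl = 0.0069599 mol × 36.458 g/mol = 0.25374 g.

0.2537 g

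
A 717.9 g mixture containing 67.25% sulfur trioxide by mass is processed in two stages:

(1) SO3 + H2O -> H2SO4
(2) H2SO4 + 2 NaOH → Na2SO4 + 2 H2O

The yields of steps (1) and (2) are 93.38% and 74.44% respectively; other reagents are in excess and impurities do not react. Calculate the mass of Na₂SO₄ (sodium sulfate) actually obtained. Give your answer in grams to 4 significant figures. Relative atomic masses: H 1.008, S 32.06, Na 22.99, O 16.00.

595.4 g

Pure SO3 = 717.9 × 0.6725 = 482.79 g.
M(SO3) = 32.06 + 3(16.00) = 80.06 g/mol.
M(Na2SO4) = 2(22.99) + 32.06 + 4(16.00) = 142.04 g/mol.
n(SO3) = 482.79 / 80.06 = 6.0303 mol.
Step 1 (SO3:H2SO4 = 1:1): theoretical n(H2SO4) = 6.0303 mol; at 93.38% yield, n(H2SO4) = 5.6311 mol.
Step 2 (H2SO4:Na2SO4 = 1:1): theoretical n(Na2SO4) = 5.6311 mol, so theoretical mass = 5.6311 × 142.04 = 799.84 g.
At 74.44% yield, actual mass of Na2SO4 = 799.84 × 0.7444 = 595.40 g.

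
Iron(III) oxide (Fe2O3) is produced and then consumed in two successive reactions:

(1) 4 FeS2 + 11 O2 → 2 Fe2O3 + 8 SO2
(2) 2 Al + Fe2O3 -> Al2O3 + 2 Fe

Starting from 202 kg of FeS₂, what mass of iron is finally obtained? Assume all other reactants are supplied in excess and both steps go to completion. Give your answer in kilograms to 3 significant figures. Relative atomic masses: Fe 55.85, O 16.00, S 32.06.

94.0 kg

M(FeS2) = 55.85 + 2(32.06) = 119.97 g/mol.
M(Fe) = 55.85 g/mol.
202 kg = 202000 g.
n(FeS2) = 202000 / 119.97 = 1684 mol.
Step 1 gives a 4:2 ratio of FeS2 to Fe2O3, so n(Fe2O3) = 841.9 mol.
In step 2 the Fe2O3:Fe ratio is 1:2, so n(Fe) = 1684 mol.
Mass of Fe = 1684 × 55.85 = 94040 g = 94.0 kg.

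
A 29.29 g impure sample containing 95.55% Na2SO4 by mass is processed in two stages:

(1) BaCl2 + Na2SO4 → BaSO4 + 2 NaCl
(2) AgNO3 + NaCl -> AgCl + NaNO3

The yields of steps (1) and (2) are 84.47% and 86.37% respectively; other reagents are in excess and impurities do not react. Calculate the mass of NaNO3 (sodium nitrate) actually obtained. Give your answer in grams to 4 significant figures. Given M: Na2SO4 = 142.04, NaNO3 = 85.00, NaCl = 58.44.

Pure Na2SO4 = 29.29 × 0.9555 = 27.987 g.
n(Na2SO4) = 27.987 / 142.04 = 0.19703 mol.
Step 1 (Na2SO4:NaCl = 1:2): theoretical n(NaCl) = 0.39407 mol; at 84.47% yield, n(NaCl) = 0.33287 mol.
Step 2 (NaCl:NaNO3 = 1:1): theoretical n(NaNO3) = 0.33287 mol, so theoretical mass = 0.33287 × 85.00 = 28.294 g.
At 86.37% yield, actual mass of NaNO3 = 28.294 × 0.8637 = 24.437 g.

24.44 g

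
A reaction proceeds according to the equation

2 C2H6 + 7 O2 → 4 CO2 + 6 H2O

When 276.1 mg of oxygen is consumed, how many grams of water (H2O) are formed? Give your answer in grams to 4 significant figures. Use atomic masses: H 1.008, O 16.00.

M(O2) = 2(16.00) = 32.00 g/mol.
M(H2O) = 2(1.008) + 16.00 = 18.016 g/mol.
Convert: 276.1 mg = 0.27610 g.
n(O2) = 0.27610 g / 32.00 g/mol = 0.0086281 mol.
From the equation the O2:H2O mole ratio is 7:6, so n(H2O) = 0.0086281 × 6/7 = 0.0073955 mol.
Mass of H2O = 0.0073955 mol × 18.016 g/mol = 0.13324 g.

0.1332 g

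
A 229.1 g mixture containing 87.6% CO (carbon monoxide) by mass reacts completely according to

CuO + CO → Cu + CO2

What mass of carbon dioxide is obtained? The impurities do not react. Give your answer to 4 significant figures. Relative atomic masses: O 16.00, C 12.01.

315.3 g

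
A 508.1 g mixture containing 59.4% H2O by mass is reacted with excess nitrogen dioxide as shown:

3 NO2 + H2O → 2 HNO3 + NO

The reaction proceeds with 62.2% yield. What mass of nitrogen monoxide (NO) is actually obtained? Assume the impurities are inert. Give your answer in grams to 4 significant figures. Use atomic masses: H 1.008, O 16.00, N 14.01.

Pure H2O available = 508.1 g × 0.594 = 301.81 g.
M(H2O) = 2(1.008) + 16.00 = 18.016 g/mol.
M(NO) = 14.01 + 16.00 = 30.01 g/mol.
n(H2O) = 301.81 g / 18.016 g/mol = 16.752 mol.
From the equation the H2O:NO mole ratio is 1:1, so n(NO) = 16.752 × 1/1 = 16.752 mol.
Mass of NO = 16.752 mol × 30.01 g/mol = 502.74 g.
Actual mass collected = 502.74 g × 0.622 = 312.70 g.

312.7 g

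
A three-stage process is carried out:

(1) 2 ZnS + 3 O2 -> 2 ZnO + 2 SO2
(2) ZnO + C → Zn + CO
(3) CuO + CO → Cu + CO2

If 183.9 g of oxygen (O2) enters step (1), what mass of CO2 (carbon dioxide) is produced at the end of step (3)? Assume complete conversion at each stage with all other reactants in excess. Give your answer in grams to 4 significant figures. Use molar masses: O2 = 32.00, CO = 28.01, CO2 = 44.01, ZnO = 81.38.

168.6 g

n(O2) = 183.9 / 32.00 = 5.7469 mol.
Reaction (1): O2→ZnO ratio 3:2 ⇒ n(ZnO) = 3.8313 mol.
Reaction (2): ZnO→CO ratio 1:1 ⇒ n(CO) = 3.8313 mol.
Reaction (3): CO→CO2 ratio 1:1 ⇒ n(CO2) = 3.8313 mol.
Mass of CO2 = 3.8313 × 44.01 = 168.61 g.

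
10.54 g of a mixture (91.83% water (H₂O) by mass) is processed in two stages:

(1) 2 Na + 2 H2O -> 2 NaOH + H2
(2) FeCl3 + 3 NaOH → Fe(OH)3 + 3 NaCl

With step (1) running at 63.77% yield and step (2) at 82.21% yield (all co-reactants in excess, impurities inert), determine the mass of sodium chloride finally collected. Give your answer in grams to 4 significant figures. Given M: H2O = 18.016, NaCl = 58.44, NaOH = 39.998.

16.46 g

Pure H2O = 10.54 × 0.9183 = 9.6789 g.
n(H2O) = 9.6789 / 18.016 = 0.53724 mol.
Step 1 (H2O:NaOH = 2:2): theoretical n(NaOH) = 0.53724 mol; at 63.77% yield, n(NaOH) = 0.34260 mol.
Step 2 (NaOH:NaCl = 3:3): theoretical n(NaCl) = 0.34260 mol, so theoretical mass = 0.34260 × 58.44 = 20.021 g.
At 82.21% yield, actual mass of NaCl = 20.021 × 0.8221 = 16.460 g.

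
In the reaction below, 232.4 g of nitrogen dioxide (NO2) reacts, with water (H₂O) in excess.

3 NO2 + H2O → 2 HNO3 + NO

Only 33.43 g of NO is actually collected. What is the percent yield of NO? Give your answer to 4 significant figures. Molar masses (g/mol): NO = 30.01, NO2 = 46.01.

66.16 %

n(NO2) = 232.40 g / 46.01 g/mol = 5.0511 mol.
From the equation the NO2:NO mole ratio is 3:1, so n(NO) = 5.0511 × 1/3 = 1.6837 mol.
Mass of NO = 1.6837 mol × 30.01 g/mol = 50.528 g.
This is the theoretical yield. Percent yield = 33.43 g / 50.528 g × 100% = 66.162%.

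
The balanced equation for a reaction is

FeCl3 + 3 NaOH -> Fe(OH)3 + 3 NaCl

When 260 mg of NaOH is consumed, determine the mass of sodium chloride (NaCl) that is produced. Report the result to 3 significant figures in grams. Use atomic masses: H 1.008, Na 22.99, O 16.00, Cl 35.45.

0.380 g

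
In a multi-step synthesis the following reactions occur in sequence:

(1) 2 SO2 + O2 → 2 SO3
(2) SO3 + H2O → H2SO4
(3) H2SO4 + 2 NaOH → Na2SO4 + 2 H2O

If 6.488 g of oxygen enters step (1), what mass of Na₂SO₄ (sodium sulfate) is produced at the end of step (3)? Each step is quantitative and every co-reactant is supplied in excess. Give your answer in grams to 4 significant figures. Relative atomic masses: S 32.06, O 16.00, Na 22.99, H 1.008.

M(O2) = 2(16.00) = 32.00 g/mol.
M(Na2SO4) = 2(22.99) + 32.06 + 4(16.00) = 142.04 g/mol.
n(O2) = 6.488 / 32.00 = 0.20275 mol.
Reaction (1): O2→SO3 ratio 1:2 ⇒ n(SO3) = 0.40550 mol.
Reaction (2): SO3→H2SO4 ratio 1:1 ⇒ n(H2SO4) = 0.40550 mol.
Reaction (3): H2SO4→Na2SO4 ratio 1:1 ⇒ n(Na2SO4) = 0.40550 mol.
Mass of Na2SO4 = 0.40550 × 142.04 = 57.597 g.

57.60 g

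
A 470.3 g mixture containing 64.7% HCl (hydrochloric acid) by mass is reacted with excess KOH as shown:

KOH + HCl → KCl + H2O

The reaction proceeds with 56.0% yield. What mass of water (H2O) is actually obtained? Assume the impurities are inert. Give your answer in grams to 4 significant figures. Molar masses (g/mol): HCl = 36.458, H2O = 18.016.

Pure HCl available = 470.3 g × 0.647 = 304.28 g.
n(HCl) = 304.28 g / 36.458 g/mol = 8.3462 mol.
From the equation the HCl:H2O mole ratio is 1:1, so n(H2O) = 8.3462 × 1/1 = 8.3462 mol.
Mass of H2O = 8.3462 mol × 18.016 g/mol = 150.36 g.
Actual mass collected = 150.36 g × 0.560 = 84.204 g.

84.20 g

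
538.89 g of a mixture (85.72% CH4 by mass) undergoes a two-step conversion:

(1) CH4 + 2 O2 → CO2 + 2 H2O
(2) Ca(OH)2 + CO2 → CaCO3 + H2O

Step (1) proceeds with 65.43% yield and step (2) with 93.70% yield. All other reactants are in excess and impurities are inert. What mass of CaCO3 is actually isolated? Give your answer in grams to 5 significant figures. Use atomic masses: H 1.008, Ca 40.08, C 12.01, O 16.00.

1767.0 g

Pure CH4 = 538.89 × 0.8572 = 461.937 g.
M(CH4) = 12.01 + 4(1.008) = 16.042 g/mol.
M(CaCO3) = 40.08 + 12.01 + 3(16.00) = 100.09 g/mol.
n(CH4) = 461.937 / 16.042 = 28.7954 mol.
Step 1 (CH4:CO2 = 1:1): theoretical n(CO2) = 28.7954 mol; at 65.43% yield, n(CO2) = 18.8409 mol.
Step 2 (CO2:CaCO3 = 1:1): theoretical n(CaCO3) = 18.8409 mol, so theoretical mass = 18.8409 × 100.09 = 1885.78 g.
At 93.70% yield, actual mass of CaCO3 = 1885.78 × 0.9370 = 1766.98 g.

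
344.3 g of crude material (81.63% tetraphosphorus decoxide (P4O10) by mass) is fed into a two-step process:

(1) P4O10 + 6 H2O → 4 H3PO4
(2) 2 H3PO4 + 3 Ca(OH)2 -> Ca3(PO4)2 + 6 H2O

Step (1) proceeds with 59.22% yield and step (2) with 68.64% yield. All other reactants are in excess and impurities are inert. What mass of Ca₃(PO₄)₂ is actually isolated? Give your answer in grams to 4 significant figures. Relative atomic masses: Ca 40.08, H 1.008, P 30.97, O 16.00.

Pure P4O10 = 344.3 × 0.8163 = 281.05 g.
M(P4O10) = 4(30.97) + 10(16.00) = 283.88 g/mol.
M(Ca3(PO4)2) = 3(40.08) + 2(30.97) + 8(16.00) = 310.18 g/mol.
n(P4O10) = 281.05 / 283.88 = 0.99004 mol.
Step 1 (P4O10:H3PO4 = 1:4): theoretical n(H3PO4) = 3.9602 mol; at 59.22% yield, n(H3PO4) = 2.3452 mol.
Step 2 (H3PO4:Ca3(PO4)2 = 2:1): theoretical n(Ca3(PO4)2) = 1.1726 mol, so theoretical mass = 1.1726 × 310.18 = 363.72 g.
At 68.64% yield, actual mass of Ca3(PO4)2 = 363.72 × 0.6864 = 249.66 g.

249.7 g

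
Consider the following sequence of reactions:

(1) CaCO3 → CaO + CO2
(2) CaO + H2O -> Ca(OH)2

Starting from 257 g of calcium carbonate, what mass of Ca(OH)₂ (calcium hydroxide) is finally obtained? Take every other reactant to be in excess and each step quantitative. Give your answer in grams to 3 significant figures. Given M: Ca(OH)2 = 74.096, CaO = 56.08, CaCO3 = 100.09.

n(CaCO3) = 257.0 / 100.09 = 2.568 mol.
Step 1 gives a 1:1 ratio of CaCO3 to CaO, so n(CaO) = 2.568 mol.
In step 2 the CaO:Ca(OH)2 ratio is 1:1, so n(Ca(OH)2) = 2.568 mol.
Mass of Ca(OH)2 = 2.568 × 74.096 = 190.3 g.

190 g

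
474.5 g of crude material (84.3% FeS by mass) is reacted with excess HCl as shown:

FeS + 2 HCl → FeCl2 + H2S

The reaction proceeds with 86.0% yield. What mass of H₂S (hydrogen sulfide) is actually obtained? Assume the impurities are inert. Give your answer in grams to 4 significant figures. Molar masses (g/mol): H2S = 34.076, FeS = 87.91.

133.3 g

Pure FeS available = 474.5 g × 0.843 = 400.00 g.
n(FeS) = 400.00 g / 87.91 g/mol = 4.5501 mol.
From the equation the FeS:H2S mole ratio is 1:1, so n(H2S) = 4.5501 × 1/1 = 4.5501 mol.
Mass of H2S = 4.5501 mol × 34.076 g/mol = 155.05 g.
Actual mass collected = 155.05 g × 0.860 = 133.34 g.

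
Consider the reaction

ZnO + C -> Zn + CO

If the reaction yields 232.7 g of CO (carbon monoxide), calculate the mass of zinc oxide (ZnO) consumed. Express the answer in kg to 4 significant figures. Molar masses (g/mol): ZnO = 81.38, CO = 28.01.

n(CO) = 232.70 g / 28.01 g/mol = 8.3077 mol.
From the equation the CO:ZnO mole ratio is 1:1, so n(ZnO) = 8.3077 × 1/1 = 8.3077 mol.
Mass of ZnO = 8.3077 mol × 81.38 g/mol = 676.08 g.
Converting to kg: 676.08 g = 0.6761 kg.

0.6761 kg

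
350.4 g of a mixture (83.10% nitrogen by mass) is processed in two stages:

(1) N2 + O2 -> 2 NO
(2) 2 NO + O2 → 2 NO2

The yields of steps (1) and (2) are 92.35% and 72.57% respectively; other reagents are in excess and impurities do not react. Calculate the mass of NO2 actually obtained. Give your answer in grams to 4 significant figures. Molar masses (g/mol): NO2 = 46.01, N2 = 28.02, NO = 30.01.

Pure N2 = 350.4 × 0.8310 = 291.18 g.
n(N2) = 291.18 / 28.02 = 10.392 mol.
Step 1 (N2:NO = 1:2): theoretical n(NO) = 20.784 mol; at 92.35% yield, n(NO) = 19.194 mol.
Step 2 (NO:NO2 = 2:2): theoretical n(NO2) = 19.194 mol, so theoretical mass = 19.194 × 46.01 = 883.11 g.
At 72.57% yield, actual mass of NO2 = 883.11 × 0.7257 = 640.87 g.

640.9 g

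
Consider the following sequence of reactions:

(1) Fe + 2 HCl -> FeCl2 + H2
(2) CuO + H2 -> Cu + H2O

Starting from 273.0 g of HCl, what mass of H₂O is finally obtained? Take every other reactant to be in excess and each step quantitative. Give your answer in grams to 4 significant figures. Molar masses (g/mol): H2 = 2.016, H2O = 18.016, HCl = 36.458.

n(HCl) = 273.00 / 36.458 = 7.4881 mol.
Step 1 gives a 2:1 ratio of HCl to H2, so n(H2) = 3.7440 mol.
In step 2 the H2:H2O ratio is 1:1, so n(H2O) = 3.7440 mol.
Mass of H2O = 3.7440 × 18.016 = 67.453 g.

67.45 g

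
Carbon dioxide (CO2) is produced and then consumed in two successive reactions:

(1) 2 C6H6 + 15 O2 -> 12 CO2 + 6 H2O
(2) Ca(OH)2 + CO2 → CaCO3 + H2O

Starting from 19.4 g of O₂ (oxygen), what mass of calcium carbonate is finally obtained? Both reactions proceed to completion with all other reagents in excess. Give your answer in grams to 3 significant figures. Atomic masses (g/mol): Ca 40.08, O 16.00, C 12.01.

M(O2) = 2(16.00) = 32.00 g/mol.
M(CaCO3) = 40.08 + 12.01 + 3(16.00) = 100.09 g/mol.
n(O2) = 19.40 / 32.00 = 0.6062 mol.
Step 1 gives a 15:12 ratio of O2 to CO2, so n(CO2) = 0.4850 mol.
In step 2 the CO2:CaCO3 ratio is 1:1, so n(CaCO3) = 0.4850 mol.
Mass of CaCO3 = 0.4850 × 100.09 = 48.54 g.

48.5 g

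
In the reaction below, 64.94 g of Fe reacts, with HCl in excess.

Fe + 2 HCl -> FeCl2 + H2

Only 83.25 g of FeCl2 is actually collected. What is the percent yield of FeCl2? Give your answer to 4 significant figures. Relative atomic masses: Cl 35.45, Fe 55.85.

56.49 %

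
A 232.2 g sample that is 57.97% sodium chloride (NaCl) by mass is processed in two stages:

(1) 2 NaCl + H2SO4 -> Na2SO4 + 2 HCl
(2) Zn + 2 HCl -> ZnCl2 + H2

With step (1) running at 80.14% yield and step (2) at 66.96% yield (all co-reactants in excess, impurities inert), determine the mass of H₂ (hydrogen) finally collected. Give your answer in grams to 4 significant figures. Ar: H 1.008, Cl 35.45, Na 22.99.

1.246 g

Pure NaCl = 232.2 × 0.5797 = 134.61 g.
M(NaCl) = 22.99 + 35.45 = 58.44 g/mol.
M(H2) = 2(1.008) = 2.016 g/mol.
n(NaCl) = 134.61 / 58.44 = 2.3033 mol.
Step 1 (NaCl:HCl = 2:2): theoretical n(HCl) = 2.3033 mol; at 80.14% yield, n(HCl) = 1.8459 mol.
Step 2 (HCl:H2 = 2:1): theoretical n(H2) = 0.92294 mol, so theoretical mass = 0.92294 × 2.016 = 1.8607 g.
At 66.96% yield, actual mass of H2 = 1.8607 × 0.6696 = 1.2459 g.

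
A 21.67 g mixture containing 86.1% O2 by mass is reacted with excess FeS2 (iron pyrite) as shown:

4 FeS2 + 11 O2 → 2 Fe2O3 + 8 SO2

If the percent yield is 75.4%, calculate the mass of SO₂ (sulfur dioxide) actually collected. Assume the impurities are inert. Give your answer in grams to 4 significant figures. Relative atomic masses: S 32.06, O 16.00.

20.48 g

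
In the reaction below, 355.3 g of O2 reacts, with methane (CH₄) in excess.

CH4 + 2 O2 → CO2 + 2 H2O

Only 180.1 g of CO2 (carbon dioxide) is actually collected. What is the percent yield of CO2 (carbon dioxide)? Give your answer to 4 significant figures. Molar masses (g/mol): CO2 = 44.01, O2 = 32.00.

n(O2) = 355.30 g / 32.00 g/mol = 11.103 mol.
From the equation the O2:CO2 mole ratio is 2:1, so n(CO2) = 11.103 × 1/2 = 5.5516 mol.
Mass of CO2 = 5.5516 mol × 44.01 g/mol = 244.32 g.
This is the theoretical yield. Percent yield = 180.1 g / 244.32 g × 100% = 73.714%.

73.71 %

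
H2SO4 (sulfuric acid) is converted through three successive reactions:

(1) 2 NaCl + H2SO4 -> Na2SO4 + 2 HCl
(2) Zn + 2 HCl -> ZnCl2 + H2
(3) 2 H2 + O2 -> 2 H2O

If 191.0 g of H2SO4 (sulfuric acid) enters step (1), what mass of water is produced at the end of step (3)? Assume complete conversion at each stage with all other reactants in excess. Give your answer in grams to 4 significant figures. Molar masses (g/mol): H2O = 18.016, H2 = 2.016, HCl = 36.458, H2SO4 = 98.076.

35.09 g

n(H2SO4) = 191.0 / 98.076 = 1.9475 mol.
Reaction (1): H2SO4→HCl ratio 1:2 ⇒ n(HCl) = 3.8949 mol.
Reaction (2): HCl→H2 ratio 2:1 ⇒ n(H2) = 1.9475 mol.
Reaction (3): H2→H2O ratio 2:2 ⇒ n(H2O) = 1.9475 mol.
Mass of H2O = 1.9475 × 18.016 = 35.086 g.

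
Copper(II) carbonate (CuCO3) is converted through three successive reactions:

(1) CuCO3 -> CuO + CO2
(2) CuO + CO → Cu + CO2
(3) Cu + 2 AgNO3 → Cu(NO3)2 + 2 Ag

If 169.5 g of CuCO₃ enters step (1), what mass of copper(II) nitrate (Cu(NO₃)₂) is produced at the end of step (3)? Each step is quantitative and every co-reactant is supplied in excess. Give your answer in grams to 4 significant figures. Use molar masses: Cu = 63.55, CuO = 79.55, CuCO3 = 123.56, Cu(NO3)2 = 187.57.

n(CuCO3) = 169.5 / 123.56 = 1.3718 mol.
Reaction (1): CuCO3→CuO ratio 1:1 ⇒ n(CuO) = 1.3718 mol.
Reaction (2): CuO→Cu ratio 1:1 ⇒ n(Cu) = 1.3718 mol.
Reaction (3): Cu→Cu(NO3)2 ratio 1:1 ⇒ n(Cu(NO3)2) = 1.3718 mol.
Mass of Cu(NO3)2 = 1.3718 × 187.57 = 257.31 g.

257.3 g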